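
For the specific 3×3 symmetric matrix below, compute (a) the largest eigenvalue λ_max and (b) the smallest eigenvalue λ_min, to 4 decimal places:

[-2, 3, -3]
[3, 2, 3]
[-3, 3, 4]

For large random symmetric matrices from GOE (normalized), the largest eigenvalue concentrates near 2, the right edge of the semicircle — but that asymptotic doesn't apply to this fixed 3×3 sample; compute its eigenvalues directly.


Since M is real symmetric, all three eigenvalues are real; they are the roots of det(λI − M) = λ³ − (tr M) λ² + s λ − det M, where s is the sum of the principal 2×2 minors.
tr M = -2 + 2 + 4 = 4.
s = ((-2)·2 − 3²) + ((-2)·4 − (-3)²) + (2·4 − 3²) = -13 + (-17) + (-1) = -31.
det M (expand along row 1) = (-2)·(-1) − 3·21 + (-3)·15 = -106.
Characteristic polynomial: λ³ − 4λ² − 31λ + 106 = 0.
Substitute λ = y + (tr M)/3 = y + 1.333333 to remove the quadratic term: y³ + p·y + q = 0 with p = s − (tr M)²/3 = -36.333333 and q = −2(tr M)³/27 + (tr M)·s/3 − det M = 59.925926.
Three real roots ⇒ use the trigonometric (Viète) form: r = 2√(−p/3) = 6.960204, φ = arccos(3q/(p·r)) = arccos(-0.710900) = 2.361574 rad.
y_k = r·cos(φ/3 − 2πk/3) for k = 0, 1, 2 gives y = 4.912774, 1.813486, -6.726261.
λ_k = y_k + 1.333333 gives λ = 6.2461, 3.1468, -5.3929 (check: the sum is 4.0000 = tr M).

Hence λ_max = 6.2461 and λ_min = -5.3929.


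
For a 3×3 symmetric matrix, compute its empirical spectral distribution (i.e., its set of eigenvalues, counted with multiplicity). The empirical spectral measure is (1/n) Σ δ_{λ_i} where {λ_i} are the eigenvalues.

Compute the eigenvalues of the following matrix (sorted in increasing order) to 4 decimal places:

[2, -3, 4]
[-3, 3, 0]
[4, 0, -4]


Since M is real symmetric, all three eigenvalues are real; they are the roots of det(λI − M) = λ³ − (tr M) λ² + s λ − det M, where s is the sum of the principal 2×2 minors.
tr M = 2 + 3 + (-4) = 1.
s = (2·3 − (-3)²) + (2·(-4) − 4²) + (3·(-4) − 0²) = -3 + (-24) + (-12) = -39.
det M (expand along row 1) = 2·(-12) − (-3)·12 + 4·(-12) = -36.
Characteristic polynomial: λ³ − λ² − 39λ + 36 = 0.
Substitute λ = y + (tr M)/3 = y + 0.333333 to remove the quadratic term: y³ + p·y + q = 0 with p = s − (tr M)²/3 = -39.333333 and q = −2(tr M)³/27 + (tr M)·s/3 − det M = 22.925926.
Three real roots ⇒ use the trigonometric (Viète) form: r = 2√(−p/3) = 7.241854, φ = arccos(3q/(p·r)) = arccos(-0.241456) = 1.814662 rad.
y_k = r·cos(φ/3 − 2πk/3) for k = 0, 1, 2 gives y = 5.956904, 0.588032, -6.544936.
λ_k = y_k + 0.333333 gives λ = 6.2902, 0.9214, -6.2116 (check: the sum is 1.0000 = tr M).

Eigenvalues sorted in increasing order: [-6.2116, 0.9214, 6.2902].


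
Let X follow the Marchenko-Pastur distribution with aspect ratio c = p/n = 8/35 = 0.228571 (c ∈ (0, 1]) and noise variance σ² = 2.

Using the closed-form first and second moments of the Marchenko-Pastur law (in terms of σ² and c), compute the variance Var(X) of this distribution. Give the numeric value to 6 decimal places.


Recall the MP moments m_1 = E[X] = σ² and m_2 = E[X²] = σ⁴ (1 + c).
m_1 = E[X] = σ² = 2, so m_1² = 4.
m_2 = E[X²] = σ⁴ (1 + c) = 4 · (1 + 0.228571) = 4 · 1.228571 = 4.914286.
(Note m_2 − m_1² simplifies to c · σ⁴ = 0.228571 · 4.)

Var(X) = m_2 − m_1² = 4.914286 − 4 = 0.914286.


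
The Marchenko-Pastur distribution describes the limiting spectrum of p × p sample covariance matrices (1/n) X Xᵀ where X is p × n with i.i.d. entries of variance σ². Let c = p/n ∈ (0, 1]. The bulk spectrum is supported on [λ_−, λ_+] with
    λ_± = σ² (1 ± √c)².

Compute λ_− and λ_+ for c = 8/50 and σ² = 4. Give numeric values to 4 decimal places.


c = 8/50 = 0.160000; √c = 0.400000.
λ_− = σ² (1 − √c)² = 4 · (1 − 0.400000)² = 4 · (0.600000)² = 1.440000.
λ_+ = σ² (1 + √c)² = 4 · (1 + 0.400000)² = 4 · (1.400000)² = 7.840000.

Rounded to 4 decimal places: λ_− ≈ 1.4400, λ_+ ≈ 7.8400.


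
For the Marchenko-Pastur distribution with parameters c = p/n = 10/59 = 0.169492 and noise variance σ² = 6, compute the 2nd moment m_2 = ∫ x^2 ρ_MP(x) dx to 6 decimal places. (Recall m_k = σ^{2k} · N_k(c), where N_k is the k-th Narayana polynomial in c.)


E[X²] = σ⁴ (1 + c) (second MP moment). With σ² = 6 (so σ⁴ = 36) and c = 10/59 = 0.169492: E[X²] = 36 · (1 + 0.169492) = 36 · 1.169492.

So E[X^2] = 42.101695.


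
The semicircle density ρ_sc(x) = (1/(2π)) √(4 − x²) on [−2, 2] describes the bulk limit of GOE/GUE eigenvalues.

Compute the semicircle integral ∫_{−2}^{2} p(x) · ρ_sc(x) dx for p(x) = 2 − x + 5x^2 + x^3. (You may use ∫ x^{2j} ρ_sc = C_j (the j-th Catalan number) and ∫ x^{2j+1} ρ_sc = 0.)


Write p(x) = Σ a_i x^i, split into monomials and integrate each against ρ_sc separately.
Using ∫ x^{2j} ρ_sc = C_j = (1/(j+1)) C(2j, j) (Catalan numbers) and ∫ x^{2j+1} ρ_sc = 0 (odd monomials vanish by symmetry):
  i = 0 (even): a_0 · C_{0} = 2 · 1 = 2
  i = 1 (odd): ∫ x^1 ρ_sc = 0 (vanishes)
  i = 2 (even): a_2 · C_{1} = 5 · 1 = 5
  i = 3 (odd): ∫ x^3 ρ_sc = 0 (vanishes)

Summing the contributions: ∫_{−2}^{2} p(x) ρ_sc(x) dx = 2 + 5 = 7.


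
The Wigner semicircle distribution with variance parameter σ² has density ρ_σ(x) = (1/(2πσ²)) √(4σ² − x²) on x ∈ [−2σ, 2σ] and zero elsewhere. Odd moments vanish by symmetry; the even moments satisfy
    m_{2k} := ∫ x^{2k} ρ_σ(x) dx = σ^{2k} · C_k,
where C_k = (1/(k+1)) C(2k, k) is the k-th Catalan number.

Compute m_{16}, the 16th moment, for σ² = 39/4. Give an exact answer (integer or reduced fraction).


By the scaled semicircle moment identity, m_{2k} = σ^{2k} · C_k with k = 8.
C_8 = (1/(k+1)) · C(2k, k) = (1/9) · C(16, 8) = (1/9) · 12870 = 1430.
σ^{2k} = (σ²)^k = (39/4)^8 = 5352009260481/65536.

Therefore m_{16} = σ^{16} · C_8 = (5352009260481/65536) · 1430 = 3826686621243915/32768.


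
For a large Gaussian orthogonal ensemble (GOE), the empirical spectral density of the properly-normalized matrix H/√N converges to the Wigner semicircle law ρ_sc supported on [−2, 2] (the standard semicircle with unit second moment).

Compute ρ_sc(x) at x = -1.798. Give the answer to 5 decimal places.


ρ_sc(x) = (1/(2π)) √(4 − x²). With x = -1.798:
  4 − x² = 4 − (-1.798)² = 4 − 3.232804 = 0.767196.
  √(4 − x²) = 0.875897.
  1/(2π) = 0.159155.
  ρ_sc(-1.798) = 0.159155 · 0.875897 = 0.139403.

Rounded to 5 decimal places: ρ_sc(-1.798) ≈ 0.13940.


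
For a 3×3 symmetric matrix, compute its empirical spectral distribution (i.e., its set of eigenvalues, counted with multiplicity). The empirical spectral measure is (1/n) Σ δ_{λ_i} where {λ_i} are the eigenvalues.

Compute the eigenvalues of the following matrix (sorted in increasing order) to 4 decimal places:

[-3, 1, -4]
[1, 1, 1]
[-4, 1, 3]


Since M is real symmetric, all three eigenvalues are real; they are the roots of det(λI − M) = λ³ − (tr M) λ² + s λ − det M, where s is the sum of the principal 2×2 minors.
tr M = -3 + 1 + 3 = 1.
s = ((-3)·1 − 1²) + ((-3)·3 − (-4)²) + (1·3 − 1²) = -4 + (-25) + 2 = -27.
det M (expand along row 1) = (-3)·2 − 1·7 + (-4)·5 = -33.
Characteristic polynomial: λ³ − λ² − 27λ + 33 = 0.
Substitute λ = y + (tr M)/3 = y + 0.333333 to remove the quadratic term: y³ + p·y + q = 0 with p = s − (tr M)²/3 = -27.333333 and q = −2(tr M)³/27 + (tr M)·s/3 − det M = 23.925926.
Three real roots ⇒ use the trigonometric (Viète) form: r = 2√(−p/3) = 6.036923, φ = arccos(3q/(p·r)) = arccos(-0.434992) = 2.020826 rad.
y_k = r·cos(φ/3 − 2πk/3) for k = 0, 1, 2 gives y = 4.718312, 0.902206, -5.620518.
λ_k = y_k + 0.333333 gives λ = 5.0516, 1.2355, -5.2872 (check: the sum is 1.0000 = tr M).

Eigenvalues sorted in increasing order: [-5.2872, 1.2355, 5.0516].


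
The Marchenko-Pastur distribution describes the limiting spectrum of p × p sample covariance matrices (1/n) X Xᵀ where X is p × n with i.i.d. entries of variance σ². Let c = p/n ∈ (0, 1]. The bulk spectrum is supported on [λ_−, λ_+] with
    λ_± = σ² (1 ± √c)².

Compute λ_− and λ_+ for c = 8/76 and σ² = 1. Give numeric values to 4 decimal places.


c = 8/76 = 0.105263; √c = 0.324443.
λ_− = σ² (1 − √c)² = 1 · (1 − 0.324443)² = 1 · (0.675557)² = 0.456377.
λ_+ = σ² (1 + √c)² = 1 · (1 + 0.324443)² = 1 · (1.324443)² = 1.754149.

Rounded to 4 decimal places: λ_− ≈ 0.4564, λ_+ ≈ 1.7541.


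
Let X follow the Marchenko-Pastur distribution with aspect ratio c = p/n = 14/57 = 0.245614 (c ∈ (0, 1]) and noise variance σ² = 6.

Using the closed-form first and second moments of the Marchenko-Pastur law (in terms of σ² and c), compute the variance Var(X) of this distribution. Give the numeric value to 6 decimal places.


Recall the MP moments m_1 = E[X] = σ² and m_2 = E[X²] = σ⁴ (1 + c).
m_1 = E[X] = σ² = 6, so m_1² = 36.
m_2 = E[X²] = σ⁴ (1 + c) = 36 · (1 + 0.245614) = 36 · 1.245614 = 44.842105.
(Note m_2 − m_1² simplifies to c · σ⁴ = 0.245614 · 36.)

Var(X) = m_2 − m_1² = 44.842105 − 36 = 8.842105.


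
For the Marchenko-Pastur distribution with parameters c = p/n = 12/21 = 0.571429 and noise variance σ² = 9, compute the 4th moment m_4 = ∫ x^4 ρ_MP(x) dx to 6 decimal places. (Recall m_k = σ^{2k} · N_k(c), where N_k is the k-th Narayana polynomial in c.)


E[X⁴] = σ⁸ (1 + 6c + 6c² + c³) (fourth MP moment). With σ² = 9 (so σ⁸ = 6561) and c = 12/21 = 0.571429: E[X⁴] = 6561 · (1 + 6·0.571429 + 6·(0.571429)² + (0.571429)³) = 6561 · 6.574344.

So E[X^4] = 43134.271137.


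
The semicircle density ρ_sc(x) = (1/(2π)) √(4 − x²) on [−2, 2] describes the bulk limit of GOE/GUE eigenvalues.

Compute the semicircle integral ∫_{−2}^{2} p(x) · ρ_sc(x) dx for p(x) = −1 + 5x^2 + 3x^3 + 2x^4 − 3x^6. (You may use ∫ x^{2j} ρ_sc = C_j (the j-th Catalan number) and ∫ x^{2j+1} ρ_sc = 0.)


Write p(x) = Σ a_i x^i, split into monomials and integrate each against ρ_sc separately.
Using ∫ x^{2j} ρ_sc = C_j = (1/(j+1)) C(2j, j) (Catalan numbers) and ∫ x^{2j+1} ρ_sc = 0 (odd monomials vanish by symmetry):
  i = 0 (even): a_0 · C_{0} = -1 · 1 = -1
  i = 2 (even): a_2 · C_{1} = 5 · 1 = 5
  i = 3 (odd): ∫ x^3 ρ_sc = 0 (vanishes)
  i = 4 (even): a_4 · C_{2} = 2 · 2 = 4
  i = 6 (even): a_6 · C_{3} = -3 · 5 = -15

Summing the contributions: ∫_{−2}^{2} p(x) ρ_sc(x) dx = (-1) + 5 + 4 + (-15) = -7.


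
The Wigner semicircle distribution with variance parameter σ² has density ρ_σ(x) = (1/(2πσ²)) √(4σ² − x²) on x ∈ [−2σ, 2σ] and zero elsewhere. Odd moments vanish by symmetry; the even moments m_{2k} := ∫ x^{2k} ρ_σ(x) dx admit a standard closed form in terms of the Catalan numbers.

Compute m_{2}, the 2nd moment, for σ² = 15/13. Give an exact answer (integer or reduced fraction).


By the scaled semicircle moment identity, m_{2k} = σ^{2k} · C_k with k = 1.
C_1 = (1/(k+1)) · C(2k, k) = (1/2) · C(2, 1) = (1/2) · 2 = 1.
σ^{2k} = (σ²)^k = (15/13)^1 = 15/13.

Therefore m_{2} = σ^{2} · C_1 = (15/13) · 1 = 15/13.


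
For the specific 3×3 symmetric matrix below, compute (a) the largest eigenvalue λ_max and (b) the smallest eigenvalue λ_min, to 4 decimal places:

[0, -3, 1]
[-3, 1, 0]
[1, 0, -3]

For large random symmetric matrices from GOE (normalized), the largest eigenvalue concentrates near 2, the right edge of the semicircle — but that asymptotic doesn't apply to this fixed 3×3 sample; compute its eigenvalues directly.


Since M is real symmetric, all three eigenvalues are real; they are the roots of det(λI − M) = λ³ − (tr M) λ² + s λ − det M, where s is the sum of the principal 2×2 minors.
tr M = 0 + 1 + (-3) = -2.
s = (0·1 − (-3)²) + (0·(-3) − 1²) + (1·(-3) − 0²) = -9 + (-1) + (-3) = -13.
det M (expand along row 1) = 0·(-3) − (-3)·9 + 1·(-1) = 26.
Characteristic polynomial: λ³ + 2λ² − 13λ − 26 = 0.
Substitute λ = y + (tr M)/3 = y − 0.666667 to remove the quadratic term: y³ + p·y + q = 0 with p = s − (tr M)²/3 = -14.333333 and q = −2(tr M)³/27 + (tr M)·s/3 − det M = -16.740741.
Three real roots ⇒ use the trigonometric (Viète) form: r = 2√(−p/3) = 4.371626, φ = arccos(3q/(p·r)) = arccos(0.801504) = 0.640990 rad.
y_k = r·cos(φ/3 − 2πk/3) for k = 0, 1, 2 gives y = 4.272218, -1.333333, -2.938885.
λ_k = y_k − 0.666667 gives λ = 3.6056, -2.0000, -3.6056 (check: the sum is -2.0000 = tr M).

Hence λ_max = 3.6056 and λ_min = -3.6056.


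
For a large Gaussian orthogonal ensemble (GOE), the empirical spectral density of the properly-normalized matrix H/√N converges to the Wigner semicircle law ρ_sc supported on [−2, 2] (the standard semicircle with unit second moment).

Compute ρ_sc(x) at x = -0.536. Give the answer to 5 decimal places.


ρ_sc(x) = (1/(2π)) √(4 − x²). With x = -0.536:
  4 − x² = 4 − (-0.536)² = 4 − 0.287296 = 3.712704.
  √(4 − x²) = 1.926838.
  1/(2π) = 0.159155.
  ρ_sc(-0.536) = 0.159155 · 1.926838 = 0.306666.

Rounded to 5 decimal places: ρ_sc(-0.536) ≈ 0.30667.


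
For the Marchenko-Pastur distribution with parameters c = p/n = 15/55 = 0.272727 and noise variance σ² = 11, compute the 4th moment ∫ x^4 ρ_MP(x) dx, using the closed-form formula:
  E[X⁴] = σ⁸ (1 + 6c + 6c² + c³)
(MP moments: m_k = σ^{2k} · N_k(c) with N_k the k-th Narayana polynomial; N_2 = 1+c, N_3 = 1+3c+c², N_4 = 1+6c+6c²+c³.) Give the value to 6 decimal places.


E[X⁴] = σ⁸ (1 + 6c + 6c² + c³) (fourth MP moment). With σ² = 11 (so σ⁸ = 14641) and c = 15/55 = 0.272727: E[X⁴] = 14641 · (1 + 6·0.272727 + 6·(0.272727)² + (0.272727)³) = 14641 · 3.102930.

So E[X^4] = 45430.000000.


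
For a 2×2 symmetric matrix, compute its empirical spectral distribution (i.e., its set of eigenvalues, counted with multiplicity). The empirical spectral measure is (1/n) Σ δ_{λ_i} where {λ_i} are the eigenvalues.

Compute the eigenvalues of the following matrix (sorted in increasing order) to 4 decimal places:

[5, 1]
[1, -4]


Since M is real symmetric, both eigenvalues are real; they are the roots of det(λI − M) = λ² − (tr M) λ + det M.
tr M = 5 + (-4) = 1.
det M = 5·(-4) − 1² = -20 − 1 = -21.
Characteristic polynomial: λ² − λ − 21 = 0.
Discriminant Δ = (tr M)² − 4·det M = 1 − (-84) = 85; √Δ = 9.219544.
λ = (tr M ± √Δ)/2 = (1 ± 9.219544)/2, giving (tr M − √Δ)/2 = -4.1098 and (tr M + √Δ)/2 = 5.1098.

Eigenvalues sorted in increasing order: [-4.1098, 5.1098].


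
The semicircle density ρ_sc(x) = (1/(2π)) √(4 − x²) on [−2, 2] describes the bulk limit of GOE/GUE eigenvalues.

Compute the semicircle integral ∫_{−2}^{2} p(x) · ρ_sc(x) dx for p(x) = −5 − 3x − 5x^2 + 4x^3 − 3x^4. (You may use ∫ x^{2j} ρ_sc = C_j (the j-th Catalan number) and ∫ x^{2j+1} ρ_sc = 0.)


Write p(x) = Σ a_i x^i, split into monomials and integrate each against ρ_sc separately.
Using ∫ x^{2j} ρ_sc = C_j = (1/(j+1)) C(2j, j) (Catalan numbers) and ∫ x^{2j+1} ρ_sc = 0 (odd monomials vanish by symmetry):
  i = 0 (even): a_0 · C_{0} = -5 · 1 = -5
  i = 1 (odd): ∫ x^1 ρ_sc = 0 (vanishes)
  i = 2 (even): a_2 · C_{1} = -5 · 1 = -5
  i = 3 (odd): ∫ x^3 ρ_sc = 0 (vanishes)
  i = 4 (even): a_4 · C_{2} = -3 · 2 = -6

Summing the contributions: ∫_{−2}^{2} p(x) ρ_sc(x) dx = (-5) + (-5) + (-6) = -16.


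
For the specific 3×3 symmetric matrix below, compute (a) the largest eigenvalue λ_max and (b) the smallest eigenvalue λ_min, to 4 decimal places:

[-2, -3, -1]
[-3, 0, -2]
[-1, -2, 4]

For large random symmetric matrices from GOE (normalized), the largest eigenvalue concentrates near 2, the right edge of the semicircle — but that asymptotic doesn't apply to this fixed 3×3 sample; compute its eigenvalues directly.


Since M is real symmetric, all three eigenvalues are real; they are the roots of det(λI − M) = λ³ − (tr M) λ² + s λ − det M, where s is the sum of the principal 2×2 minors.
tr M = -2 + 0 + 4 = 2.
s = ((-2)·0 − (-3)²) + ((-2)·4 − (-1)²) + (0·4 − (-2)²) = -9 + (-9) + (-4) = -22.
det M (expand along row 1) = (-2)·(-4) − (-3)·(-14) + (-1)·6 = -40.
Characteristic polynomial: λ³ − 2λ² − 22λ + 40 = 0.
Substitute λ = y + (tr M)/3 = y + 0.666667 to remove the quadratic term: y³ + p·y + q = 0 with p = s − (tr M)²/3 = -23.333333 and q = −2(tr M)³/27 + (tr M)·s/3 − det M = 24.740741.
Three real roots ⇒ use the trigonometric (Viète) form: r = 2√(−p/3) = 5.577734, φ = arccos(3q/(p·r)) = arccos(-0.570295) = 2.177661 rad.
y_k = r·cos(φ/3 − 2πk/3) for k = 0, 1, 2 gives y = 4.171648, 1.120630, -5.292278.
λ_k = y_k + 0.666667 gives λ = 4.8383, 1.7873, -4.6256 (check: the sum is 2.0000 = tr M).

Hence λ_max = 4.8383 and λ_min = -4.6256.


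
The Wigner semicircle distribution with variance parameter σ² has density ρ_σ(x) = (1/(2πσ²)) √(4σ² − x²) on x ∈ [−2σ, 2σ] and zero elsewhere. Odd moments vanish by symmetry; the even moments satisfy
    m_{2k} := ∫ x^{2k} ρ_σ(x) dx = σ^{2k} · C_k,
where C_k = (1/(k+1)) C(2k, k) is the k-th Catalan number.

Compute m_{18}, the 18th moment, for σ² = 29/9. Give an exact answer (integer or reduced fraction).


By the scaled semicircle moment identity, m_{2k} = σ^{2k} · C_k with k = 9.
C_9 = (1/(k+1)) · C(2k, k) = (1/10) · C(18, 9) = (1/10) · 48620 = 4862.
σ^{2k} = (σ²)^k = (29/9)^9 = 14507145975869/387420489.

Therefore m_{18} = σ^{18} · C_9 = (14507145975869/387420489) · 4862 = 70533743734675078/387420489.


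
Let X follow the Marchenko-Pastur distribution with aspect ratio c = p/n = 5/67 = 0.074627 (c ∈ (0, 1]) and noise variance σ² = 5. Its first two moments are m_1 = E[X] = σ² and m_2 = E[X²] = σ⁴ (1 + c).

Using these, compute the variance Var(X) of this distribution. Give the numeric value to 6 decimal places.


m_1 = E[X] = σ² = 5, so m_1² = 25.
m_2 = E[X²] = σ⁴ (1 + c) = 25 · (1 + 0.074627) = 25 · 1.074627 = 26.865672.
(Note m_2 − m_1² simplifies to c · σ⁴ = 0.074627 · 25.)

Var(X) = m_2 − m_1² = 26.865672 − 25 = 1.865672.


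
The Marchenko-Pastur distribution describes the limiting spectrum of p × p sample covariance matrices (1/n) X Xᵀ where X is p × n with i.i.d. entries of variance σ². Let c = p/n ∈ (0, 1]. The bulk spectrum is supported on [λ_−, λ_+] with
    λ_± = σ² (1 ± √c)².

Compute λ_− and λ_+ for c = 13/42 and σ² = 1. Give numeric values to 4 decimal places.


c = 13/42 = 0.309524; √c = 0.556349.
λ_− = σ² (1 − √c)² = 1 · (1 − 0.556349)² = 1 · (0.443651)² = 0.196827.
λ_+ = σ² (1 + √c)² = 1 · (1 + 0.556349)² = 1 · (1.556349)² = 2.422221.

Rounded to 4 decimal places: λ_− ≈ 0.1968, λ_+ ≈ 2.4222.


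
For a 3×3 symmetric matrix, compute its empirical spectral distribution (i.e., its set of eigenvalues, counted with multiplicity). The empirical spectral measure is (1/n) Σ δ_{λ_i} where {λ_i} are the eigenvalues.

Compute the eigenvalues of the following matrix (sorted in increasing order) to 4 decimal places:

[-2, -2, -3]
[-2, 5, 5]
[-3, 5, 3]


Since M is real symmetric, all three eigenvalues are real; they are the roots of det(λI − M) = λ³ − (tr M) λ² + s λ − det M, where s is the sum of the principal 2×2 minors.
tr M = -2 + 5 + 3 = 6.
s = ((-2)·5 − (-2)²) + ((-2)·3 − (-3)²) + (5·3 − 5²) = -14 + (-15) + (-10) = -39.
det M (expand along row 1) = (-2)·(-10) − (-2)·9 + (-3)·5 = 23.
Characteristic polynomial: λ³ − 6λ² − 39λ − 23 = 0.
Substitute λ = y + (tr M)/3 = y + 2.000000 to remove the quadratic term: y³ + p·y + q = 0 with p = s − (tr M)²/3 = -51.000000 and q = −2(tr M)³/27 + (tr M)·s/3 − det M = -117.000000.
Three real roots ⇒ use the trigonometric (Viète) form: r = 2√(−p/3) = 8.246211, φ = arccos(3q/(p·r)) = arccos(0.834608) = 0.583376 rad.
y_k = r·cos(φ/3 − 2πk/3) for k = 0, 1, 2 gives y = 8.090790, -2.665419, -5.425372.
λ_k = y_k + 2.000000 gives λ = 10.0908, -0.6654, -3.4254 (check: the sum is 6.0000 = tr M).

Eigenvalues sorted in increasing order: [-3.4254, -0.6654, 10.0908].


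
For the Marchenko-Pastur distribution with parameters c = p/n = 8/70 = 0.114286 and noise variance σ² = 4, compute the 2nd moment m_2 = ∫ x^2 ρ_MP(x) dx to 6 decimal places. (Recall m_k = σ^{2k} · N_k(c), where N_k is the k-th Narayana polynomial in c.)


E[X²] = σ⁴ (1 + c) (second MP moment). With σ² = 4 (so σ⁴ = 16) and c = 8/70 = 0.114286: E[X²] = 16 · (1 + 0.114286) = 16 · 1.114286.

So E[X^2] = 17.828571.


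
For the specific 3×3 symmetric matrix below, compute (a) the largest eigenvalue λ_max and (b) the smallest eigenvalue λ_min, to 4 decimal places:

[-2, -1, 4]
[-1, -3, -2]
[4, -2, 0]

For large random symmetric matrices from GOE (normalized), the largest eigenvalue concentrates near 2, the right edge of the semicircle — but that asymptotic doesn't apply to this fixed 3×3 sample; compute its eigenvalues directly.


Since M is real symmetric, all three eigenvalues are real; they are the roots of det(λI − M) = λ³ − (tr M) λ² + s λ − det M, where s is the sum of the principal 2×2 minors.
tr M = -2 + (-3) + 0 = -5.
s = ((-2)·(-3) − (-1)²) + ((-2)·0 − 4²) + ((-3)·0 − (-2)²) = 5 + (-16) + (-4) = -15.
det M (expand along row 1) = (-2)·(-4) − (-1)·8 + 4·14 = 72.
Characteristic polynomial: λ³ + 5λ² − 15λ − 72 = 0.
Substitute λ = y + (tr M)/3 = y − 1.666667 to remove the quadratic term: y³ + p·y + q = 0 with p = s − (tr M)²/3 = -23.333333 and q = −2(tr M)³/27 + (tr M)·s/3 − det M = -37.740741.
Three real roots ⇒ use the trigonometric (Viète) form: r = 2√(−p/3) = 5.577734, φ = arccos(3q/(p·r)) = arccos(0.869956) = 0.515684 rad.
y_k = r·cos(φ/3 − 2πk/3) for k = 0, 1, 2 gives y = 5.495531, -1.921519, -3.574013.
λ_k = y_k − 1.666667 gives λ = 3.8289, -3.5882, -5.2407 (check: the sum is -5.0000 = tr M).

Hence λ_max = 3.8289 and λ_min = -5.2407.


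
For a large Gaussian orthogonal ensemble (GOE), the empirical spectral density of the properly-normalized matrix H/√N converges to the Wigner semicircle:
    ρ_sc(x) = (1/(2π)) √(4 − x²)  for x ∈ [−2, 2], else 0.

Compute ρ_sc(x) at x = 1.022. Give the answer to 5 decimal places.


ρ_sc(x) = (1/(2π)) √(4 − x²). With x = 1.022:
  4 − x² = 4 − (1.022)² = 4 − 1.044484 = 2.955516.
  √(4 − x²) = 1.719161.
  1/(2π) = 0.159155.
  ρ_sc(1.022) = 0.159155 · 1.719161 = 0.273613.

Rounded to 5 decimal places: ρ_sc(1.022) ≈ 0.27361.


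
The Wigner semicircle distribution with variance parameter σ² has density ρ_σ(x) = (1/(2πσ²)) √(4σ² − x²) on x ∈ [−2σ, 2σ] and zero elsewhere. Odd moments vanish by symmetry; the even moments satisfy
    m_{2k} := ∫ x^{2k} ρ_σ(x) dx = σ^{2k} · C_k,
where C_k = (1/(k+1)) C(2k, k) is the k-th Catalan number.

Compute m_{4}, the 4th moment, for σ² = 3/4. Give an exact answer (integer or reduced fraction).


By the scaled semicircle moment identity, m_{2k} = σ^{2k} · C_k with k = 2.
C_2 = (1/(k+1)) · C(2k, k) = (1/3) · C(4, 2) = (1/3) · 6 = 2.
σ^{2k} = (σ²)^k = (3/4)^2 = 9/16.

Therefore m_{4} = σ^{4} · C_2 = (9/16) · 2 = 9/8.


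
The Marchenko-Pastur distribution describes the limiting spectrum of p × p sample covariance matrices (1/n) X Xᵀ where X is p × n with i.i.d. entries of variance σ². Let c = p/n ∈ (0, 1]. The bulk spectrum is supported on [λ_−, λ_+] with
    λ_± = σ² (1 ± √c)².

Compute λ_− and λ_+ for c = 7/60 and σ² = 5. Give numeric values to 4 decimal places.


c = 7/60 = 0.116667; √c = 0.341565.
λ_− = σ² (1 − √c)² = 5 · (1 − 0.341565)² = 5 · (0.658435)² = 2.167683.
λ_+ = σ² (1 + √c)² = 5 · (1 + 0.341565)² = 5 · (1.341565)² = 8.998984.

Rounded to 4 decimal places: λ_− ≈ 2.1677, λ_+ ≈ 8.9990.


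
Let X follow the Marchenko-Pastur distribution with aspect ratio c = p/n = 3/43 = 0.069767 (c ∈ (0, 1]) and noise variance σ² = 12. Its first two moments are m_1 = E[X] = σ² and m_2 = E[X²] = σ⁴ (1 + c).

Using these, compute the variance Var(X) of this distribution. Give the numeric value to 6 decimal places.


m_1 = E[X] = σ² = 12, so m_1² = 144.
m_2 = E[X²] = σ⁴ (1 + c) = 144 · (1 + 0.069767) = 144 · 1.069767 = 154.046512.
(Note m_2 − m_1² simplifies to c · σ⁴ = 0.069767 · 144.)

Var(X) = m_2 − m_1² = 154.046512 − 144 = 10.046512.


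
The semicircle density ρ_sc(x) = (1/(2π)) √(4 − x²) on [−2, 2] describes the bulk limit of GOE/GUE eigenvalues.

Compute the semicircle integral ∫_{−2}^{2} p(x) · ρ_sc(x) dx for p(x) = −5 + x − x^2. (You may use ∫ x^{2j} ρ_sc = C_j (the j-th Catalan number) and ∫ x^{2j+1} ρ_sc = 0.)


Write p(x) = Σ a_i x^i, split into monomials and integrate each against ρ_sc separately.
Using ∫ x^{2j} ρ_sc = C_j = (1/(j+1)) C(2j, j) (Catalan numbers) and ∫ x^{2j+1} ρ_sc = 0 (odd monomials vanish by symmetry):
  i = 0 (even): a_0 · C_{0} = -5 · 1 = -5
  i = 1 (odd): ∫ x^1 ρ_sc = 0 (vanishes)
  i = 2 (even): a_2 · C_{1} = -1 · 1 = -1

Summing the contributions: ∫_{−2}^{2} p(x) ρ_sc(x) dx = (-5) + (-1) = -6.


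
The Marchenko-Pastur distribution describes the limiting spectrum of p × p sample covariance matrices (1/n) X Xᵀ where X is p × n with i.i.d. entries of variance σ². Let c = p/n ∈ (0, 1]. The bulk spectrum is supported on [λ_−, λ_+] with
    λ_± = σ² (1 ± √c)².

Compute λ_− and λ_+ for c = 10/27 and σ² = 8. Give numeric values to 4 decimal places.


c = 10/27 = 0.370370; √c = 0.608581.
λ_− = σ² (1 − √c)² = 8 · (1 − 0.608581)² = 8 · (0.391419)² = 1.225673.
λ_+ = σ² (1 + √c)² = 8 · (1 + 0.608581)² = 8 · (1.608581)² = 20.700253.

Rounded to 4 decimal places: λ_− ≈ 1.2257, λ_+ ≈ 20.7003.


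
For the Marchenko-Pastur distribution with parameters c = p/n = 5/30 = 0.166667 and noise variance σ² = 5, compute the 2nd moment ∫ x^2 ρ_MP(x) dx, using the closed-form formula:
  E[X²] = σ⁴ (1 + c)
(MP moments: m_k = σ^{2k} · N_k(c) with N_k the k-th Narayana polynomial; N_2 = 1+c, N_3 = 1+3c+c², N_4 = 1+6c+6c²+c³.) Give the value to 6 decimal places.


E[X²] = σ⁴ (1 + c) (second MP moment). With σ² = 5 (so σ⁴ = 25) and c = 5/30 = 0.166667: E[X²] = 25 · (1 + 0.166667) = 25 · 1.166667.

So E[X^2] = 29.166667.


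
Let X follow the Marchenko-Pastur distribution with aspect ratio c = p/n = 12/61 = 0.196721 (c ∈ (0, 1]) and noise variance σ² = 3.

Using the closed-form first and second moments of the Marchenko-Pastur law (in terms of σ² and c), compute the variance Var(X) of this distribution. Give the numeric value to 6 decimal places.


Recall the MP moments m_1 = E[X] = σ² and m_2 = E[X²] = σ⁴ (1 + c).
m_1 = E[X] = σ² = 3, so m_1² = 9.
m_2 = E[X²] = σ⁴ (1 + c) = 9 · (1 + 0.196721) = 9 · 1.196721 = 10.770492.
(Note m_2 − m_1² simplifies to c · σ⁴ = 0.196721 · 9.)

Var(X) = m_2 − m_1² = 10.770492 − 9 = 1.770492.


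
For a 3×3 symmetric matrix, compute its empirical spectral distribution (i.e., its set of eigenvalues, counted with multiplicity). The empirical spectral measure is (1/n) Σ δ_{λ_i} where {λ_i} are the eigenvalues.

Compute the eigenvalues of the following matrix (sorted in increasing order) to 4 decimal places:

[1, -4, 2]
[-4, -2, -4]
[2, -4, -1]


Since M is real symmetric, all three eigenvalues are real; they are the roots of det(λI − M) = λ³ − (tr M) λ² + s λ − det M, where s is the sum of the principal 2×2 minors.
tr M = 1 + (-2) + (-1) = -2.
s = (1·(-2) − (-4)²) + (1·(-1) − 2²) + ((-2)·(-1) − (-4)²) = -18 + (-5) + (-14) = -37.
det M (expand along row 1) = 1·(-14) − (-4)·12 + 2·20 = 74.
Characteristic polynomial: λ³ + 2λ² − 37λ − 74 = 0.
Substitute λ = y + (tr M)/3 = y − 0.666667 to remove the quadratic term: y³ + p·y + q = 0 with p = s − (tr M)²/3 = -38.333333 and q = −2(tr M)³/27 + (tr M)·s/3 − det M = -48.740741.
Three real roots ⇒ use the trigonometric (Viète) form: r = 2√(−p/3) = 7.149204, φ = arccos(3q/(p·r)) = arccos(0.533555) = 1.007998 rad.
y_k = r·cos(φ/3 − 2πk/3) for k = 0, 1, 2 gives y = 6.749429, -1.333333, -5.416096.
λ_k = y_k − 0.666667 gives λ = 6.0828, -2.0000, -6.0828 (check: the sum is -2.0000 = tr M).

Eigenvalues sorted in increasing order: [-6.0828, -2.0000, 6.0828].


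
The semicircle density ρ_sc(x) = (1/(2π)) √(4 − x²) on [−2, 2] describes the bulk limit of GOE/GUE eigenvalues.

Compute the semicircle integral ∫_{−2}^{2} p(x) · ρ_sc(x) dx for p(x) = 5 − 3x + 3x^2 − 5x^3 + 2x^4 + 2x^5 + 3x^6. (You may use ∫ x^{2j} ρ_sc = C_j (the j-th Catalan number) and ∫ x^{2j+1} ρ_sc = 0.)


Write p(x) = Σ a_i x^i, split into monomials and integrate each against ρ_sc separately.
Using ∫ x^{2j} ρ_sc = C_j = (1/(j+1)) C(2j, j) (Catalan numbers) and ∫ x^{2j+1} ρ_sc = 0 (odd monomials vanish by symmetry):
  i = 0 (even): a_0 · C_{0} = 5 · 1 = 5
  i = 1 (odd): ∫ x^1 ρ_sc = 0 (vanishes)
  i = 2 (even): a_2 · C_{1} = 3 · 1 = 3
  i = 3 (odd): ∫ x^3 ρ_sc = 0 (vanishes)
  i = 4 (even): a_4 · C_{2} = 2 · 2 = 4
  i = 5 (odd): ∫ x^5 ρ_sc = 0 (vanishes)
  i = 6 (even): a_6 · C_{3} = 3 · 5 = 15

Summing the contributions: ∫_{−2}^{2} p(x) ρ_sc(x) dx = 5 + 3 + 4 + 15 = 27.


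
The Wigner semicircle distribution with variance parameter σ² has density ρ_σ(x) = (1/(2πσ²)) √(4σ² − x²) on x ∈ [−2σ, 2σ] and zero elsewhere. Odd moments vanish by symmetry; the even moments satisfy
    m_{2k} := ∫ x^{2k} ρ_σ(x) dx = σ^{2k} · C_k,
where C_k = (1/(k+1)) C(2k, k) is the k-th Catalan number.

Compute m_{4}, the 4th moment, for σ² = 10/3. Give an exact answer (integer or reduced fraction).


By the scaled semicircle moment identity, m_{2k} = σ^{2k} · C_k with k = 2.
C_2 = (1/(k+1)) · C(2k, k) = (1/3) · C(4, 2) = (1/3) · 6 = 2.
σ^{2k} = (σ²)^k = (10/3)^2 = 100/9.

Therefore m_{4} = σ^{4} · C_2 = (100/9) · 2 = 200/9.


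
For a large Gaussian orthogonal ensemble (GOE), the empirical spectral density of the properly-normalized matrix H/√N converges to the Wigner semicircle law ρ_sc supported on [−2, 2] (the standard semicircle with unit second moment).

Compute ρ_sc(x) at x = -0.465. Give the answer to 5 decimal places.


ρ_sc(x) = (1/(2π)) √(4 − x²). With x = -0.465:
  4 − x² = 4 − (-0.465)² = 4 − 0.216225 = 3.783775.
  √(4 − x²) = 1.945193.
  1/(2π) = 0.159155.
  ρ_sc(-0.465) = 0.159155 · 1.945193 = 0.309587.

Rounded to 5 decimal places: ρ_sc(-0.465) ≈ 0.30959.


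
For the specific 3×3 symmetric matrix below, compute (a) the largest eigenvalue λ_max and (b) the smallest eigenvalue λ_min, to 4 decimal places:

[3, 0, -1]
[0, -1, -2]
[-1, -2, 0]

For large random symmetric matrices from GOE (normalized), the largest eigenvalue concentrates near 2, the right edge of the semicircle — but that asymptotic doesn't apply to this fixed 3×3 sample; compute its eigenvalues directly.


Since M is real symmetric, all three eigenvalues are real; they are the roots of det(λI − M) = λ³ − (tr M) λ² + s λ − det M, where s is the sum of the principal 2×2 minors.
tr M = 3 + (-1) + 0 = 2.
s = (3·(-1) − 0²) + (3·0 − (-1)²) + ((-1)·0 − (-2)²) = -3 + (-1) + (-4) = -8.
det M (expand along row 1) = 3·(-4) − 0·(-2) + (-1)·(-1) = -11.
Characteristic polynomial: λ³ − 2λ² − 8λ + 11 = 0.
Substitute λ = y + (tr M)/3 = y + 0.666667 to remove the quadratic term: y³ + p·y + q = 0 with p = s − (tr M)²/3 = -9.333333 and q = −2(tr M)³/27 + (tr M)·s/3 − det M = 5.074074.
Three real roots ⇒ use the trigonometric (Viète) form: r = 2√(−p/3) = 3.527668, φ = arccos(3q/(p·r)) = arccos(-0.462332) = 2.051419 rad.
y_k = r·cos(φ/3 − 2πk/3) for k = 0, 1, 2 gives y = 2.734556, 0.562745, -3.297300.
λ_k = y_k + 0.666667 gives λ = 3.4012, 1.2294, -2.6306 (check: the sum is 2.0000 = tr M).

Hence λ_max = 3.4012 and λ_min = -2.6306.


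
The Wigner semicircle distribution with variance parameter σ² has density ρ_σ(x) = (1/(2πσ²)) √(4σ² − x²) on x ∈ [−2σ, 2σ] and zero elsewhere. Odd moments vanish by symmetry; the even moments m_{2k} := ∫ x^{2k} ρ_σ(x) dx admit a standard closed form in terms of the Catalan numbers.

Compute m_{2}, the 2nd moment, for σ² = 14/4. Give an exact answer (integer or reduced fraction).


By the scaled semicircle moment identity, m_{2k} = σ^{2k} · C_k with k = 1.
C_1 = (1/(k+1)) · C(2k, k) = (1/2) · C(2, 1) = (1/2) · 2 = 1.
σ^{2k} = (σ²)^k = (14/4)^1 = 7/2.

Therefore m_{2} = σ^{2} · C_1 = (7/2) · 1 = 7/2.


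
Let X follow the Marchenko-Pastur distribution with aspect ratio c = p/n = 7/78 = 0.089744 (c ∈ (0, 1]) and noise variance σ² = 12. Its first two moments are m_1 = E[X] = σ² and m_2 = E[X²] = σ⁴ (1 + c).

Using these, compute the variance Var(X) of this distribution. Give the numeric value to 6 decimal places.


m_1 = E[X] = σ² = 12, so m_1² = 144.
m_2 = E[X²] = σ⁴ (1 + c) = 144 · (1 + 0.089744) = 144 · 1.089744 = 156.923077.
(Note m_2 − m_1² simplifies to c · σ⁴ = 0.089744 · 144.)

Var(X) = m_2 − m_1² = 156.923077 − 144 = 12.923077.


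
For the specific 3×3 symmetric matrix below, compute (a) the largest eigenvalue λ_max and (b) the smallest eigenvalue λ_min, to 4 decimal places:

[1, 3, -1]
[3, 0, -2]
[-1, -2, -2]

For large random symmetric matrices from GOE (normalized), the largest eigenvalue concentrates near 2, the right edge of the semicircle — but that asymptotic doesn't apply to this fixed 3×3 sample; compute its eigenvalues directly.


Since M is real symmetric, all three eigenvalues are real; they are the roots of det(λI − M) = λ³ − (tr M) λ² + s λ − det M, where s is the sum of the principal 2×2 minors.
tr M = 1 + 0 + (-2) = -1.
s = (1·0 − 3²) + (1·(-2) − (-1)²) + (0·(-2) − (-2)²) = -9 + (-3) + (-4) = -16.
det M (expand along row 1) = 1·(-4) − 3·(-8) + (-1)·(-6) = 26.
Characteristic polynomial: λ³ + λ² − 16λ − 26 = 0.
Substitute λ = y + (tr M)/3 = y − 0.333333 to remove the quadratic term: y³ + p·y + q = 0 with p = s − (tr M)²/3 = -16.333333 and q = −2(tr M)³/27 + (tr M)·s/3 − det M = -20.592593.
Three real roots ⇒ use the trigonometric (Viète) form: r = 2√(−p/3) = 4.666667, φ = arccos(3q/(p·r)) = arccos(0.810496) = 0.625799 rad.
y_k = r·cos(φ/3 − 2πk/3) for k = 0, 1, 2 gives y = 4.565502, -1.445807, -3.119695.
λ_k = y_k − 0.333333 gives λ = 4.2322, -1.7791, -3.4530 (check: the sum is -1.0000 = tr M).

Hence λ_max = 4.2322 and λ_min = -3.4530.


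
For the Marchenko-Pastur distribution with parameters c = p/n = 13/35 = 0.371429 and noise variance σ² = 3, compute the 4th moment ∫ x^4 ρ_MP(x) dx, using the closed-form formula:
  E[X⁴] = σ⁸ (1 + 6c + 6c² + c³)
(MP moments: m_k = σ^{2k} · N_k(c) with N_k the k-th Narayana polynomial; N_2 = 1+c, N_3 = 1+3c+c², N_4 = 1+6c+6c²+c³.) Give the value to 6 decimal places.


E[X⁴] = σ⁸ (1 + 6c + 6c² + c³) (fourth MP moment). With σ² = 3 (so σ⁸ = 81) and c = 13/35 = 0.371429: E[X⁴] = 81 · (1 + 6·0.371429 + 6·(0.371429)² + (0.371429)³) = 81 · 4.107569.

So E[X^4] = 332.713050.


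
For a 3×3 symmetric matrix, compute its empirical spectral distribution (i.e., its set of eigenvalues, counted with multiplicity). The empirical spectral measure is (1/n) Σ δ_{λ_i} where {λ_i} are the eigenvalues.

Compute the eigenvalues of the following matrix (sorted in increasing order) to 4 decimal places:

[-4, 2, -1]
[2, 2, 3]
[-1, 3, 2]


Since M is real symmetric, all three eigenvalues are real; they are the roots of det(λI − M) = λ³ − (tr M) λ² + s λ − det M, where s is the sum of the principal 2×2 minors.
tr M = -4 + 2 + 2 = 0.
s = ((-4)·2 − 2²) + ((-4)·2 − (-1)²) + (2·2 − 3²) = -12 + (-9) + (-5) = -26.
det M (expand along row 1) = (-4)·(-5) − 2·7 + (-1)·8 = -2.
Characteristic polynomial: λ³ − 26λ + 2 = 0.
Substitute λ = y + (tr M)/3 = y + 0.000000 to remove the quadratic term: y³ + p·y + q = 0 with p = s − (tr M)²/3 = -26.000000 and q = −2(tr M)³/27 + (tr M)·s/3 − det M = 2.000000.
Three real roots ⇒ use the trigonometric (Viète) form: r = 2√(−p/3) = 5.887841, φ = arccos(3q/(p·r)) = arccos(-0.039194) = 1.610001 rad.
y_k = r·cos(φ/3 − 2πk/3) for k = 0, 1, 2 gives y = 5.060114, 0.076941, -5.137054.
λ_k = y_k + 0.000000 gives λ = 5.0601, 0.0769, -5.1371 (check: the sum is 0.0000 = tr M).

Eigenvalues sorted in increasing order: [-5.1371, 0.0769, 5.0601].


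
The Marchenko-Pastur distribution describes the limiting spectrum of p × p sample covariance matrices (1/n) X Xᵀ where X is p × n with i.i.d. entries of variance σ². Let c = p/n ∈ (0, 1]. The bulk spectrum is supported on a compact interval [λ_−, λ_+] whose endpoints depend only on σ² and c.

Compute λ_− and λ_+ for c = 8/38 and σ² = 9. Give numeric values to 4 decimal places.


c = 8/38 = 0.210526; √c = 0.458831.
λ_− = σ² (1 − √c)² = 9 · (1 − 0.458831)² = 9 · (0.541169)² = 2.635770.
λ_+ = σ² (1 + √c)² = 9 · (1 + 0.458831)² = 9 · (1.458831)² = 19.153703.

Rounded to 4 decimal places: λ_− ≈ 2.6358, λ_+ ≈ 19.1537.


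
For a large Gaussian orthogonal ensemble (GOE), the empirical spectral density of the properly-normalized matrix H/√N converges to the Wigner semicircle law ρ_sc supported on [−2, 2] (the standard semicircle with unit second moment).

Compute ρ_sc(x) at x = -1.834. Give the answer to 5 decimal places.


ρ_sc(x) = (1/(2π)) √(4 − x²). With x = -1.834:
  4 − x² = 4 − (-1.834)² = 4 − 3.363556 = 0.636444.
  √(4 − x²) = 0.797774.
  1/(2π) = 0.159155.
  ρ_sc(-1.834) = 0.159155 · 0.797774 = 0.126970.

Rounded to 5 decimal places: ρ_sc(-1.834) ≈ 0.12697.


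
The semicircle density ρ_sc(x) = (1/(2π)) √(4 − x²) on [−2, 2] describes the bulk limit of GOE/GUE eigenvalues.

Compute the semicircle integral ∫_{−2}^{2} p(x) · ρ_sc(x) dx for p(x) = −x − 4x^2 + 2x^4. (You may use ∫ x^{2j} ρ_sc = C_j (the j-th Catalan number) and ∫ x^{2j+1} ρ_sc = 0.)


Write p(x) = Σ a_i x^i, split into monomials and integrate each against ρ_sc separately.
Using ∫ x^{2j} ρ_sc = C_j = (1/(j+1)) C(2j, j) (Catalan numbers) and ∫ x^{2j+1} ρ_sc = 0 (odd monomials vanish by symmetry):
  i = 1 (odd): ∫ x^1 ρ_sc = 0 (vanishes)
  i = 2 (even): a_2 · C_{1} = -4 · 1 = -4
  i = 4 (even): a_4 · C_{2} = 2 · 2 = 4

Summing the contributions: ∫_{−2}^{2} p(x) ρ_sc(x) dx = (-4) + 4 = 0.


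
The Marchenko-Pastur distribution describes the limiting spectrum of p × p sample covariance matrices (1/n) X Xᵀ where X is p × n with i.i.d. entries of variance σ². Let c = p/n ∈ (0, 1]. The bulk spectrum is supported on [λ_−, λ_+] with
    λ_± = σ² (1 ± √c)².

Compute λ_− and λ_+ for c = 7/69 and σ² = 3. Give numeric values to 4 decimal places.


c = 7/69 = 0.101449; √c = 0.318511.
λ_− = σ² (1 − √c)² = 3 · (1 − 0.318511)² = 3 · (0.681489)² = 1.393282.
λ_+ = σ² (1 + √c)² = 3 · (1 + 0.318511)² = 3 · (1.318511)² = 5.215414.

Rounded to 4 decimal places: λ_− ≈ 1.3933, λ_+ ≈ 5.2154.


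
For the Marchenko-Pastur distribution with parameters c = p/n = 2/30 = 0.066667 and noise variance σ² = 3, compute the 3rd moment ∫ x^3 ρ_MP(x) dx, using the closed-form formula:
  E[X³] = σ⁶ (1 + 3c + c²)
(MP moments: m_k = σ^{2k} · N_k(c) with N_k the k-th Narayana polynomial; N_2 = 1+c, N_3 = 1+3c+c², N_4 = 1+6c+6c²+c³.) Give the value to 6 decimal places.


E[X³] = σ⁶ (1 + 3c + c²) (third MP moment). With σ² = 3 (so σ⁶ = 27) and c = 2/30 = 0.066667: E[X³] = 27 · (1 + 3·0.066667 + (0.066667)²) = 27 · 1.204444.

So E[X^3] = 32.520000.
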